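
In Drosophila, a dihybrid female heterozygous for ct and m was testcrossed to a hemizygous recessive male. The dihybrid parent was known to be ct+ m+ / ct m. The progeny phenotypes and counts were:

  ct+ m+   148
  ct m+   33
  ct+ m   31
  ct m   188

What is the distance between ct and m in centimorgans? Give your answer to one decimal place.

The recombinant classes are ct+ m and ct m+: 31 + 33 = 64.
Recombination frequency = 64/400 = 0.1600 ≈ 16.0%, i.e. 16.0 centimorgans.

16.0 centimorgans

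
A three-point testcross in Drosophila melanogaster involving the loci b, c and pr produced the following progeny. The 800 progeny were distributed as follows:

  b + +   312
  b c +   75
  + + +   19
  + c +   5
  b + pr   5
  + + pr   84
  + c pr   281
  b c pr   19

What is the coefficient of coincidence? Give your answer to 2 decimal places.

The two most frequent reciprocal classes, b + + and + c pr, are the parental types, so the F1 was b + + / + c pr.
The two rarest classes, b + pr and + c +, are the double crossovers. Comparing them with the parentals, only the pr allele has switched, so pr is the middle locus and the order is c – pr – b.
c–pr: (159 + 10)/800 = 0.2112; pr–b: (38 + 10)/800 = 0.0600.
Expected DCO frequency = 0.2112 × 0.0600 ≈ 0.01267; observed = 10/800 ≈ 0.01250.
Coefficient of coincidence = 0.01250/0.01267 ≈ 0.99.

0.99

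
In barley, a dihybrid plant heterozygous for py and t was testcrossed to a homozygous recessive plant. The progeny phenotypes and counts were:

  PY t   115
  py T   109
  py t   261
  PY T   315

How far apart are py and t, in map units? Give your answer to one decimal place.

The two most frequent classes, PY T (315) and py t (261), are the parental types, so the F1 was PY T / py t.
The recombinant classes are PY t and py T: 115 + 109 = 224.
Recombination frequency = 224/800 = 0.2800 ≈ 28.0%, i.e. 28.0 map units.

28.0 map units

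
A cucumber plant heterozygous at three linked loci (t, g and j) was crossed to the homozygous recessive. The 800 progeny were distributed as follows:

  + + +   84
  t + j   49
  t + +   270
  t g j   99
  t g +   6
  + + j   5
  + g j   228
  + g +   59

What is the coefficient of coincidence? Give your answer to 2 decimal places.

0.38

The two most frequent reciprocal classes, + g j and t + +, are the parental types, so the F1 was + g j / t + +.
The two rarest classes, + + j and t g +, are the double crossovers. Comparing them with the parentals, only the g allele has switched, so g is the middle locus and the order is t – g – j.
t–g: (183 + 11)/800 = 0.2425; g–j: (108 + 11)/800 = 0.1487.
Expected DCO frequency = 0.2425 × 0.1487 ≈ 0.03606; observed = 11/800 ≈ 0.01375.
Coefficient of coincidence = 0.01375/0.03606 ≈ 0.38.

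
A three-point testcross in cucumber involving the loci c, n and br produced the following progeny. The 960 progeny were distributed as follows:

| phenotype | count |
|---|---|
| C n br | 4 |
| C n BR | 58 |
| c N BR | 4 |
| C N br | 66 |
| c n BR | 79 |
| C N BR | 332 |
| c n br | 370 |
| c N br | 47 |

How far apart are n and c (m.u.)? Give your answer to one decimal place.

The two most frequent reciprocal classes, c n br and C N BR, are the parental types, so the F1 was c n br / C N BR.
The two rarest classes, C n br and c N BR, are the double crossovers. Comparing them with the parentals, only the c allele has switched, so c is the middle locus and the order is n – c – br.
Crossovers in the n–c interval produce the single-crossover classes c N br and C n BR (47 + 58 = 105) plus the double crossovers (8).
RF(n–c) = (105 + 8) / 960 = 113/960 = 0.1177 → 11.8 m.u.

11.8 m.u.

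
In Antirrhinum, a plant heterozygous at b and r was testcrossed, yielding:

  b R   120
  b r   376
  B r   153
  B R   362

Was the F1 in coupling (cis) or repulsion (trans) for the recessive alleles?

cis

The two most frequent classes are B R (362) and b r (376); these are the parental (non-recombinant) types.
So the F1 carried B R on one chromosome and b r on the other — the recessive alleles are on the same chromosome (cis / coupling).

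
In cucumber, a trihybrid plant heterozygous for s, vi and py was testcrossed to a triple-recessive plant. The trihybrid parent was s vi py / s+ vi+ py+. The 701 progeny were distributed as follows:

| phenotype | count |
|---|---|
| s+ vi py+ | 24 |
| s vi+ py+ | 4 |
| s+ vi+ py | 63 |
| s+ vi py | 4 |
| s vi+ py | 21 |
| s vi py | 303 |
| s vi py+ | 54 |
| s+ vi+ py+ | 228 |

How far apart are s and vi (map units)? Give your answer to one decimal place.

7.6 map units

The two rarest classes, s+ vi py and s vi+ py+, are the double crossovers. Comparing them with the parentals, only the s allele has switched, so s is the middle locus and the order is py – s – vi.
Crossovers in the s–vi interval produce the single-crossover classes s vi+ py and s+ vi py+ (21 + 24 = 45) plus the double crossovers (8).
RF(s–vi) = (45 + 8) / 701 = 53/701 = 0.0756 → 7.6 map units.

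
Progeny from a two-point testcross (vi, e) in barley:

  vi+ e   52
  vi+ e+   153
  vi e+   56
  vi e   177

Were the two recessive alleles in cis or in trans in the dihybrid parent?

cis

The two most frequent classes are vi+ e+ (153) and vi e (177); these are the parental (non-recombinant) types.
So the F1 carried vi+ e+ on one chromosome and vi e on the other — the recessive alleles are on the same chromosome (cis / coupling).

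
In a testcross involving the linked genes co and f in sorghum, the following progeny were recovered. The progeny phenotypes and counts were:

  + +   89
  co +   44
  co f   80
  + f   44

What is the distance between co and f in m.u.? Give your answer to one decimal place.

34.2 m.u.

The two most frequent classes, + + (89) and co f (80), are the parental types, so the F1 was + + / co f.
The recombinant classes are + f and co +: 44 + 44 = 88.
Recombination frequency = 88/257 = 0.3424 ≈ 34.2%, i.e. 34.2 m.u.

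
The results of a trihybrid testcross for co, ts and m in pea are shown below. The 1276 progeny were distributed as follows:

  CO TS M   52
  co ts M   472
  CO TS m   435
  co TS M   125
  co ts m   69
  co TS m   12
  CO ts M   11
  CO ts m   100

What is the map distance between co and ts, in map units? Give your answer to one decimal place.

The two most frequent reciprocal classes, co ts M and CO TS m, are the parental types, so the F1 was co ts M / CO TS m.
The two rarest classes, CO ts M and co TS m, are the double crossovers. Comparing them with the parentals, only the co allele has switched, so co is the middle locus and the order is ts – co – m.
Crossovers in the ts–co interval produce the single-crossover classes co TS M and CO ts m (125 + 100 = 225) plus the double crossovers (23).
RF(ts–co) = (225 + 23) / 1276 = 248/1276 = 0.1944 → 19.4 map units.

19.4 map units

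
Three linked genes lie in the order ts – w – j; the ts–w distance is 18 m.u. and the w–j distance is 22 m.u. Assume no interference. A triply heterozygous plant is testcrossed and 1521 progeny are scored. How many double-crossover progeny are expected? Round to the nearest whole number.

60

Map distances give recombination frequencies of 0.180 and 0.220 for the two intervals.
With no interference, expected double-crossover frequency = 0.180 × 0.220 = 0.03960.
Expected number = 0.03960 × 1521 = 60.23 ≈ 60.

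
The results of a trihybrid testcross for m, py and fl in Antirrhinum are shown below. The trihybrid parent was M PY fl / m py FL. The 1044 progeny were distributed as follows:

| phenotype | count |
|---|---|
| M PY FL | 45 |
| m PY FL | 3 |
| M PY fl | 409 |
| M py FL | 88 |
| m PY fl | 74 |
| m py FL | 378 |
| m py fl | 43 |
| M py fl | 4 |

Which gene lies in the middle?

The two rarest classes, M py fl and m PY FL, are the double crossovers. Comparing them with the parentals, only the py allele has switched, so py is the middle locus and the order is m – py – fl.

py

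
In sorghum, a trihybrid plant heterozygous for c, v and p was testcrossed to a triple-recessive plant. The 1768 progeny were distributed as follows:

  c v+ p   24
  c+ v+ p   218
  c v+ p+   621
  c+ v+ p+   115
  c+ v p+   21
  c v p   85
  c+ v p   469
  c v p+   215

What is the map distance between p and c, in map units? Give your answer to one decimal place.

The two most frequent reciprocal classes, c+ v p and c v+ p+, are the parental types, so the F1 was c+ v p / c v+ p+.
The two rarest classes, c+ v p+ and c v+ p, are the double crossovers. Comparing them with the parentals, only the p allele has switched, so p is the middle locus and the order is v – p – c.
Crossovers in the p–c interval produce the single-crossover classes c v p and c+ v+ p+ (85 + 115 = 200) plus the double crossovers (45).
RF(p–c) = (200 + 45) / 1768 = 245/1768 = 0.1386 → 13.9 map units.

13.9 map units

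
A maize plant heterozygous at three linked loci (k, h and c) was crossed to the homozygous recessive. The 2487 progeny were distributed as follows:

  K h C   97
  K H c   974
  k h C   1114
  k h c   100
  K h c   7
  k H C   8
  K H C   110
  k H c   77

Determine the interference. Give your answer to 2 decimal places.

0.12

The two most frequent reciprocal classes, k h C and K H c, are the parental types, so the F1 was k h C / K H c.
The two rarest classes, k H C and K h c, are the double crossovers. Comparing them with the parentals, only the h allele has switched, so h is the middle locus and the order is k – h – c.
k–h: (174 + 15)/2487 = 0.0760; h–c: (210 + 15)/2487 = 0.0905.
Expected DCO frequency = 0.0760 × 0.0905 ≈ 0.00688; observed = 15/2487 ≈ 0.00603.
Coefficient of coincidence = 0.00603/0.00688 ≈ 0.88; interference = 1 − 0.88 = 0.12.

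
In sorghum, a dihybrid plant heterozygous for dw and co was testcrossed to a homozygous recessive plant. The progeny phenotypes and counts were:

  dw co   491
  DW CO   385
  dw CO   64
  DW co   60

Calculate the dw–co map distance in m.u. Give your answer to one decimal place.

12.4 m.u.

The two most frequent classes, DW CO (385) and dw co (491), are the parental types, so the F1 was DW CO / dw co.
The recombinant classes are DW co and dw CO: 60 + 64 = 124.
Recombination frequency = 124/1000 = 0.1240 ≈ 12.4%, i.e. 12.4 m.u.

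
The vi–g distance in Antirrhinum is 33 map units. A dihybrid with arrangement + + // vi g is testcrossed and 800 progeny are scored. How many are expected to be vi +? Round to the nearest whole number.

132

A map distance of 33 map units corresponds to a recombination frequency of 0.330.
The F1 is + + / vi g, so vi + is a recombinant gamete class with expected frequency r/2 = 0.330/2 = 0.1650.
Expected number = 0.1650 × 800 = 132.00 ≈ 132.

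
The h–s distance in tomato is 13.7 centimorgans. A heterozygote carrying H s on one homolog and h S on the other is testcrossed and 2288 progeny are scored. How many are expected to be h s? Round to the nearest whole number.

157

A map distance of 13.7 centimorgans corresponds to a recombination frequency of 0.137.
The F1 is H s / h S, so h s is a recombinant gamete class with expected frequency r/2 = 0.137/2 = 0.0685.
Expected number = 0.0685 × 2288 = 156.73 ≈ 157.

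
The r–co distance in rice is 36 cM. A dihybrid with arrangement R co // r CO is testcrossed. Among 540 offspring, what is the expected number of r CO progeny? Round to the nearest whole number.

173

A map distance of 36 cM corresponds to a recombination frequency of 0.360.
The F1 is R co / r CO, so r CO is a parental gamete class with expected frequency (1 − r)/2 = 0.640/2 = 0.3200.
Expected number = 0.3200 × 540 = 172.80 ≈ 173.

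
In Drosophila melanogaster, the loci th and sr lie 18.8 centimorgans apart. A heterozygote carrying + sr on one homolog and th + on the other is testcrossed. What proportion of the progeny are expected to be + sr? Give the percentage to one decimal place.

40.6%

A map distance of 18.8 centimorgans corresponds to a recombination frequency of 0.188.
The F1 is + sr / th +, so + sr is a parental gamete class with expected frequency (1 − r)/2 = 0.812/2 = 0.4060.
That is 0.4060 = 40.6% of the progeny.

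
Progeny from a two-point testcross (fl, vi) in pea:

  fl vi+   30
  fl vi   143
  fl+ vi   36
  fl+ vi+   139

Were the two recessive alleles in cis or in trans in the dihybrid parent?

The two most frequent classes are fl+ vi+ (139) and fl vi (143); these are the parental (non-recombinant) types.
So the F1 carried fl+ vi+ on one chromosome and fl vi on the other — the recessive alleles are on the same chromosome (cis / coupling).

cis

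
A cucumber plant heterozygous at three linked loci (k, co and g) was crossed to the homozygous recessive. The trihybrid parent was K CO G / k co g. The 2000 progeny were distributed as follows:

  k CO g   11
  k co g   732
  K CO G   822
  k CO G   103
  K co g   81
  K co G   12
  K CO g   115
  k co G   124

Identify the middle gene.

co

The two rarest classes, K co G and k CO g, are the double crossovers. Comparing them with the parentals, only the co allele has switched, so co is the middle locus and the order is g – co – k.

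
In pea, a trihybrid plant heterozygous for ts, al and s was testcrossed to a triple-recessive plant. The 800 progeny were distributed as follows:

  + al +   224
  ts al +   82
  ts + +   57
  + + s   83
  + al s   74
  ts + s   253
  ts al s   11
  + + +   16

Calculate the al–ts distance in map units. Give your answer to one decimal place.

The two most frequent reciprocal classes, + al + and ts + s, are the parental types, so the F1 was + al + / ts + s.
The two rarest classes, + + + and ts al s, are the double crossovers. Comparing them with the parentals, only the al allele has switched, so al is the middle locus and the order is s – al – ts.
Crossovers in the al–ts interval produce the single-crossover classes ts al + and + + s (82 + 83 = 165) plus the double crossovers (27).
RF(al–ts) = (165 + 27) / 800 = 192/800 = 0.2400 → 24.0 map units.

24.0 map units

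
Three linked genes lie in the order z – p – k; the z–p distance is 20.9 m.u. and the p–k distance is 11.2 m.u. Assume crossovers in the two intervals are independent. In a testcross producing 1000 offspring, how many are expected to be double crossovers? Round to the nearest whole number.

23

Map distances give recombination frequencies of 0.209 and 0.112 for the two intervals.
With no interference, expected double-crossover frequency = 0.209 × 0.112 = 0.02341.
Expected number = 0.02341 × 1000 = 23.41 ≈ 23.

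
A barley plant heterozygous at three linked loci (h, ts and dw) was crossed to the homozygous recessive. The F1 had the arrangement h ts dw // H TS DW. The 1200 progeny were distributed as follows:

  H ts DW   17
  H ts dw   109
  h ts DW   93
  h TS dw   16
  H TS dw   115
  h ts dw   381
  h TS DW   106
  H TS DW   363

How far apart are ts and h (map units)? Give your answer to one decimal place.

The two rarest classes, h TS dw and H ts DW, are the double crossovers. Comparing them with the parentals, only the ts allele has switched, so ts is the middle locus and the order is dw – ts – h.
Crossovers in the ts–h interval produce the single-crossover classes H ts dw and h TS DW (109 + 106 = 215) plus the double crossovers (33).
RF(ts–h) = (215 + 33) / 1200 = 248/1200 = 0.2067 → 20.7 map units.

20.7 map units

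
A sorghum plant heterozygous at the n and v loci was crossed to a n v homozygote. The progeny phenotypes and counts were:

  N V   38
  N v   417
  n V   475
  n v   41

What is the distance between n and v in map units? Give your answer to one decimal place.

8.1 map units

The two most frequent classes, N v (417) and n V (475), are the parental types, so the F1 was N v / n V.
The recombinant classes are N V and n v: 38 + 41 = 79.
Recombination frequency = 79/971 = 0.0814 ≈ 8.1%, i.e. 8.1 map units.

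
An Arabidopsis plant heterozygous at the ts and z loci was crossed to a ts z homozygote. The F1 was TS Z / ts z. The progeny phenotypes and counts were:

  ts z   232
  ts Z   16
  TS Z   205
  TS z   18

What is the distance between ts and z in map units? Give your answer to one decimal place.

7.2 map units

The recombinant classes are TS z and ts Z: 18 + 16 = 34.
Recombination frequency = 34/471 = 0.0722 ≈ 7.2%, i.e. 7.2 map units.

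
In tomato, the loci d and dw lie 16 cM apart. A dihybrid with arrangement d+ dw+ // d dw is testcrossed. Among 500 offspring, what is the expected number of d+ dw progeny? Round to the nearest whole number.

40

A map distance of 16 cM corresponds to a recombination frequency of 0.160.
The F1 is d+ dw+ / d dw, so d+ dw is a recombinant gamete class with expected frequency r/2 = 0.160/2 = 0.0800.
Expected number = 0.0800 × 500 = 40.00 ≈ 40.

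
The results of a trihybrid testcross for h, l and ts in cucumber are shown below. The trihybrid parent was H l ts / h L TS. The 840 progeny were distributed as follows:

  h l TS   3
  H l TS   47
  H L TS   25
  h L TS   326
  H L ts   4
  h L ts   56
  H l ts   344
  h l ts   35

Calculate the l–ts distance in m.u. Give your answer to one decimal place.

The two rarest classes, H L ts and h l TS, are the double crossovers. Comparing them with the parentals, only the l allele has switched, so l is the middle locus and the order is ts – l – h.
Crossovers in the ts–l interval produce the single-crossover classes H l TS and h L ts (47 + 56 = 103) plus the double crossovers (7).
RF(ts–l) = (103 + 7) / 840 = 110/840 = 0.1310 → 13.1 m.u.

13.1 m.u.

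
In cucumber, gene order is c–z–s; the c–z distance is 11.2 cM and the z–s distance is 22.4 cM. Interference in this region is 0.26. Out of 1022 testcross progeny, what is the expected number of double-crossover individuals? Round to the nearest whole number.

19

Map distances give recombination frequencies of 0.112 and 0.224 for the two intervals.
With interference 0.26 (so coincidence = 0.74), expected double-crossover frequency = 0.112 × 0.224 × 0.74 = 0.01857.
Expected number = 0.01857 × 1022 = 18.97 ≈ 19.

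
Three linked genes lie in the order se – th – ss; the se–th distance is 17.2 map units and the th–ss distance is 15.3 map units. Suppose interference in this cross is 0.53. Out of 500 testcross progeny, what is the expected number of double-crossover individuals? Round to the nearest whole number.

Map distances give recombination frequencies of 0.172 and 0.153 for the two intervals.
With interference 0.53 (so coincidence = 0.47), expected double-crossover frequency = 0.172 × 0.153 × 0.47 = 0.01237.
Expected number = 0.01237 × 500 = 6.18 ≈ 6.

6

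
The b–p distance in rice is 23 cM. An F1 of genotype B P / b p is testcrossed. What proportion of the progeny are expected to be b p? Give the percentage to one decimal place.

38.5%

A map distance of 23 cM corresponds to a recombination frequency of 0.230.
The F1 is B P / b p, so b p is a parental gamete class with expected frequency (1 − r)/2 = 0.770/2 = 0.3850.
That is 0.3850 = 38.5% of the progeny.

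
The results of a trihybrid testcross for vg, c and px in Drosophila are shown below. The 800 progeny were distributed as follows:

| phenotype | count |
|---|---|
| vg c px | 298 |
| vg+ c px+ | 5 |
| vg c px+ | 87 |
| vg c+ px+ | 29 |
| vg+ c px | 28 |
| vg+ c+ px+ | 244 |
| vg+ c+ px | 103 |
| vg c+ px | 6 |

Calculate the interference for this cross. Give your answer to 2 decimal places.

0.36

The two most frequent reciprocal classes, vg+ c+ px+ and vg c px, are the parental types, so the F1 was vg+ c+ px+ / vg c px.
The two rarest classes, vg+ c px+ and vg c+ px, are the double crossovers. Comparing them with the parentals, only the c allele has switched, so c is the middle locus and the order is vg – c – px.
vg–c: (57 + 11)/800 = 0.0850; c–px: (190 + 11)/800 = 0.2512.
Expected DCO frequency = 0.0850 × 0.2512 ≈ 0.02135; observed = 11/800 ≈ 0.01375.
Coefficient of coincidence = 0.01375/0.02135 ≈ 0.64; interference = 1 − 0.64 = 0.36.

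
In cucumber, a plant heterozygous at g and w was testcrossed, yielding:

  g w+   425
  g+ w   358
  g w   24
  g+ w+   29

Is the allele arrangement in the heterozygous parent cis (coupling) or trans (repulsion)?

trans

The two most frequent classes are g+ w (358) and g w+ (425); these are the parental (non-recombinant) types.
So the F1 carried g+ w on one chromosome and g w+ on the other — the recessive alleles are on opposite chromosomes (trans / repulsion).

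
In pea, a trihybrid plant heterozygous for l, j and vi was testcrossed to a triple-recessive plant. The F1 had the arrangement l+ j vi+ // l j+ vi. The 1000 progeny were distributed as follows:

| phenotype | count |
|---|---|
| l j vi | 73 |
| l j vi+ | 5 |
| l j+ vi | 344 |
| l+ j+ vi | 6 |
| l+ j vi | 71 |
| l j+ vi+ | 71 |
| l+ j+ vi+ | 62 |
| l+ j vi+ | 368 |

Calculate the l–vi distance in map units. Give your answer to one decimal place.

15.3 map units

The two rarest classes, l j vi+ and l+ j+ vi, are the double crossovers. Comparing them with the parentals, only the l allele has switched, so l is the middle locus and the order is j – l – vi.
Crossovers in the l–vi interval produce the single-crossover classes l+ j vi and l j+ vi+ (71 + 71 = 142) plus the double crossovers (11).
RF(l–vi) = (142 + 11) / 1000 = 153/1000 = 0.1530 → 15.3 map units.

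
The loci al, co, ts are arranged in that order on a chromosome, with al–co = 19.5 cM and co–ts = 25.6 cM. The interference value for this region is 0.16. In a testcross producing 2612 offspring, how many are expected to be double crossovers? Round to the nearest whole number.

110

Map distances give recombination frequencies of 0.195 and 0.256 for the two intervals.
With interference 0.16 (so coincidence = 0.84), expected double-crossover frequency = 0.195 × 0.256 × 0.84 = 0.04193.
Expected number = 0.04193 × 2612 = 109.53 ≈ 110.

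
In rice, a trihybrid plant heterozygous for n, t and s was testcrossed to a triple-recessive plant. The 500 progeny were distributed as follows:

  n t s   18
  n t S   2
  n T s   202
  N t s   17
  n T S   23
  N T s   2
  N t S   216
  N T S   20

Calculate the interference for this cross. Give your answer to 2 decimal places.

-0.08

The two most frequent reciprocal classes, N t S and n T s, are the parental types, so the F1 was N t S / n T s.
The two rarest classes, n t S and N T s, are the double crossovers. Comparing them with the parentals, only the n allele has switched, so n is the middle locus and the order is t – n – s.
t–n: (38 + 4)/500 = 0.0840; n–s: (40 + 4)/500 = 0.0880.
Expected DCO frequency = 0.0840 × 0.0880 ≈ 0.00739; observed = 4/500 ≈ 0.00800.
Coefficient of coincidence = 0.00800/0.00739 ≈ 1.08; interference = 1 − 1.08 = -0.08.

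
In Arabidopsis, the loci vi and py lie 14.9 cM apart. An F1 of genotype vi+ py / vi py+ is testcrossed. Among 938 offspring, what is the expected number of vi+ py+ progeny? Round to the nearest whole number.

70

A map distance of 14.9 cM corresponds to a recombination frequency of 0.149.
The F1 is vi+ py / vi py+, so vi+ py+ is a recombinant gamete class with expected frequency r/2 = 0.149/2 = 0.0745.
Expected number = 0.0745 × 938 = 69.88 ≈ 70.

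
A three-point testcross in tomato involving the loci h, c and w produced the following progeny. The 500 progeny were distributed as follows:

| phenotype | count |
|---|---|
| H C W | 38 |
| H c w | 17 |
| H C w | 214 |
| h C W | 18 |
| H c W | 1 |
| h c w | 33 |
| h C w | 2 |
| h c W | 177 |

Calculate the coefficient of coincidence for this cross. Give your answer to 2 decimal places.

The two most frequent reciprocal classes, H C w and h c W, are the parental types, so the F1 was H C w / h c W.
The two rarest classes, h C w and H c W, are the double crossovers. Comparing them with the parentals, only the h allele has switched, so h is the middle locus and the order is w – h – c.
w–h: (71 + 3)/500 = 0.1480; h–c: (35 + 3)/500 = 0.0760.
Expected DCO frequency = 0.1480 × 0.0760 ≈ 0.01125; observed = 3/500 ≈ 0.00600.
Coefficient of coincidence = 0.00600/0.01125 ≈ 0.53.

0.53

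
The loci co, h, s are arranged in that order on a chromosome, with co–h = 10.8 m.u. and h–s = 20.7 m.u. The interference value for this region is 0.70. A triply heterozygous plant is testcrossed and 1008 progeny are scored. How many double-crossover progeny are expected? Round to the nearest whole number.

7

Map distances give recombination frequencies of 0.108 and 0.207 for the two intervals.
With interference 0.70 (so coincidence = 0.30), expected double-crossover frequency = 0.108 × 0.207 × 0.30 = 0.00671.
Expected number = 0.00671 × 1008 = 6.76 ≈ 7.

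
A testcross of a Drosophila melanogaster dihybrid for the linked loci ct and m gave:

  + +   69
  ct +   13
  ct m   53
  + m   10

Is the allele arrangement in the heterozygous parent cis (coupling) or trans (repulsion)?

cis

The two most frequent classes are + + (69) and ct m (53); these are the parental (non-recombinant) types.
So the F1 carried + + on one chromosome and ct m on the other — the recessive alleles are on the same chromosome (cis / coupling).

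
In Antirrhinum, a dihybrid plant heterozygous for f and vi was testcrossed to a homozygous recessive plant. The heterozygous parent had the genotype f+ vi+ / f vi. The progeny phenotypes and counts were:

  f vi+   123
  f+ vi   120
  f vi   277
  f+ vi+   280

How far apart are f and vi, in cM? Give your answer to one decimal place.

30.4 cM

The recombinant classes are f+ vi and f vi+: 120 + 123 = 243.
Recombination frequency = 243/800 = 0.3038 ≈ 30.4%, i.e. 30.4 cM.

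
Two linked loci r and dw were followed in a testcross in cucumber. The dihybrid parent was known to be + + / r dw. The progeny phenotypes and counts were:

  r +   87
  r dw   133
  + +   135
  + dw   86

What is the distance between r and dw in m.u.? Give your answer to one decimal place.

39.2 m.u.

The recombinant classes are + dw and r +: 86 + 87 = 173.
Recombination frequency = 173/441 = 0.3923 ≈ 39.2%, i.e. 39.2 m.u.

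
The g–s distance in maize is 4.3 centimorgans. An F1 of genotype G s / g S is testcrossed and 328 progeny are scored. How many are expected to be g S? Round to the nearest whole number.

A map distance of 4.3 centimorgans corresponds to a recombination frequency of 0.043.
The F1 is G s / g S, so g S is a parental gamete class with expected frequency (1 − r)/2 = 0.957/2 = 0.4785.
Expected number = 0.4785 × 328 = 156.95 ≈ 157.

157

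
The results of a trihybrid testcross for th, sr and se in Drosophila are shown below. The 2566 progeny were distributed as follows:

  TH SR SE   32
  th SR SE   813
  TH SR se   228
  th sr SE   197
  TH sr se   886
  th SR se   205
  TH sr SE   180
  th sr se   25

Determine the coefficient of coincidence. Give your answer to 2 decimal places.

0.69

The two most frequent reciprocal classes, th SR SE and TH sr se, are the parental types, so the F1 was th SR SE / TH sr se.
The two rarest classes, TH SR SE and th sr se, are the double crossovers. Comparing them with the parentals, only the th allele has switched, so th is the middle locus and the order is sr – th – se.
sr–th: (425 + 57)/2566 = 0.1878; th–se: (385 + 57)/2566 = 0.1723.
Expected DCO frequency = 0.1878 × 0.1723 ≈ 0.03236; observed = 57/2566 ≈ 0.02221.
Coefficient of coincidence = 0.02221/0.03236 ≈ 0.69.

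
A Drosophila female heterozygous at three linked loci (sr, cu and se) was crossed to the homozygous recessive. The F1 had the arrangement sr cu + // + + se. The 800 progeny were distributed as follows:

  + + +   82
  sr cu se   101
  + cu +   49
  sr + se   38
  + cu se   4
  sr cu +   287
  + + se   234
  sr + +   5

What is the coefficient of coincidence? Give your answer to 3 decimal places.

0.391

The two rarest classes, sr + + and + cu se, are the double crossovers. Comparing them with the parentals, only the cu allele has switched, so cu is the middle locus and the order is sr – cu – se.
sr–cu: (87 + 9)/800 = 0.1200; cu–se: (183 + 9)/800 = 0.2400.
Expected DCO frequency = 0.1200 × 0.2400 ≈ 0.02880; observed = 9/800 ≈ 0.01125.
Coefficient of coincidence = 0.01125/0.02880 ≈ 0.391.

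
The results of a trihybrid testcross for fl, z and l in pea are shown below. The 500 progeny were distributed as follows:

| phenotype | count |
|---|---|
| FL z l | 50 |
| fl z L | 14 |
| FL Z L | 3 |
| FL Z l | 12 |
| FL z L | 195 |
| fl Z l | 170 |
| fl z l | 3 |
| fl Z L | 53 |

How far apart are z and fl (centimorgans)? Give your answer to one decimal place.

6.4 centimorgans

The two most frequent reciprocal classes, fl Z l and FL z L, are the parental types, so the F1 was fl Z l / FL z L.
The two rarest classes, fl z l and FL Z L, are the double crossovers. Comparing them with the parentals, only the z allele has switched, so z is the middle locus and the order is l – z – fl.
Crossovers in the z–fl interval produce the single-crossover classes FL Z l and fl z L (12 + 14 = 26) plus the double crossovers (6).
RF(z–fl) = (26 + 6) / 500 = 32/500 = 0.0640 → 6.4 centimorgans.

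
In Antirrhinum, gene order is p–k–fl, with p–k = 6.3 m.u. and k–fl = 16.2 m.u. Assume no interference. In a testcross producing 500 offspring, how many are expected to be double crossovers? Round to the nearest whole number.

Map distances give recombination frequencies of 0.063 and 0.162 for the two intervals.
With no interference, expected double-crossover frequency = 0.063 × 0.162 = 0.01021.
Expected number = 0.01021 × 500 = 5.10 ≈ 5.

5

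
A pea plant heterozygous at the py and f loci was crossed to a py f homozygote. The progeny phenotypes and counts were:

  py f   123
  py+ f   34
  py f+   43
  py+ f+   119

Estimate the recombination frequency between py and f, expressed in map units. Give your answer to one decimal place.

The two most frequent classes, py+ f+ (119) and py f (123), are the parental types, so the F1 was py+ f+ / py f.
The recombinant classes are py+ f and py f+: 34 + 43 = 77.
Recombination frequency = 77/319 = 0.2414 ≈ 24.1%, i.e. 24.1 map units.

24.1 map units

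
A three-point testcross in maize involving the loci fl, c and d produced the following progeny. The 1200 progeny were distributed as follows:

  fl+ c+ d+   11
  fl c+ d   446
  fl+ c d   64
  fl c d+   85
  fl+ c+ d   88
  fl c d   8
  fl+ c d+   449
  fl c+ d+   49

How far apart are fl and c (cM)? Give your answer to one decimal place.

16.0 cM

The two most frequent reciprocal classes, fl c+ d and fl+ c d+, are the parental types, so the F1 was fl c+ d / fl+ c d+.
The two rarest classes, fl c d and fl+ c+ d+, are the double crossovers. Comparing them with the parentals, only the c allele has switched, so c is the middle locus and the order is fl – c – d.
Crossovers in the fl–c interval produce the single-crossover classes fl+ c+ d and fl c d+ (88 + 85 = 173) plus the double crossovers (19).
RF(fl–c) = (173 + 19) / 1200 = 192/1200 = 0.1600 → 16.0 cM.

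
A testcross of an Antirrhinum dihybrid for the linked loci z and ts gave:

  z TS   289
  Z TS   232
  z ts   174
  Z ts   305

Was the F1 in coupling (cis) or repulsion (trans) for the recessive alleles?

The two most frequent classes are Z ts (305) and z TS (289); these are the parental (non-recombinant) types.
So the F1 carried Z ts on one chromosome and z TS on the other — the recessive alleles are on opposite chromosomes (trans / repulsion).

trans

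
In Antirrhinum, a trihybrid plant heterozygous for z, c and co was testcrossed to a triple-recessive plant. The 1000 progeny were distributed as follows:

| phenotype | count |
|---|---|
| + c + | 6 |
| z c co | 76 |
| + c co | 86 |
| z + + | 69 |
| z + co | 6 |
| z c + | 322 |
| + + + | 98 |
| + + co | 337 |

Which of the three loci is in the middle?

The two most frequent reciprocal classes, + + co and z c +, are the parental types, so the F1 was + + co / z c +.
The two rarest classes, z + co and + c +, are the double crossovers. Comparing them with the parentals, only the z allele has switched, so z is the middle locus and the order is c – z – co.

z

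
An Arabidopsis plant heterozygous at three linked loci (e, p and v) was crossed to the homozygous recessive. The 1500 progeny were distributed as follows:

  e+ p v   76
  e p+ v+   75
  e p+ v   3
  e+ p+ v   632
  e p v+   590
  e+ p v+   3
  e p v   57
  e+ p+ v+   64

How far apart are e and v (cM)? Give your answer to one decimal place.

The two most frequent reciprocal classes, e+ p+ v and e p v+, are the parental types, so the F1 was e+ p+ v / e p v+.
The two rarest classes, e p+ v and e+ p v+, are the double crossovers. Comparing them with the parentals, only the e allele has switched, so e is the middle locus and the order is v – e – p.
Crossovers in the v–e interval produce the single-crossover classes e+ p+ v+ and e p v (64 + 57 = 121) plus the double crossovers (6).
RF(v–e) = (121 + 6) / 1500 = 127/1500 = 0.0847 → 8.5 cM.

8.5 cM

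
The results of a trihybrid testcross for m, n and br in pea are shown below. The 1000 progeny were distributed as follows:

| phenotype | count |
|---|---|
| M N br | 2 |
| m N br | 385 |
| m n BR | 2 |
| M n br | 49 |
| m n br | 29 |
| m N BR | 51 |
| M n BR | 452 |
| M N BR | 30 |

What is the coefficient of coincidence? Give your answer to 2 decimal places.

The two most frequent reciprocal classes, m N br and M n BR, are the parental types, so the F1 was m N br / M n BR.
The two rarest classes, M N br and m n BR, are the double crossovers. Comparing them with the parentals, only the m allele has switched, so m is the middle locus and the order is br – m – n.
br–m: (100 + 4)/1000 = 0.1040; m–n: (59 + 4)/1000 = 0.0630.
Expected DCO frequency = 0.1040 × 0.0630 ≈ 0.00655; observed = 4/1000 ≈ 0.00400.
Coefficient of coincidence = 0.00400/0.00655 ≈ 0.61.

0.61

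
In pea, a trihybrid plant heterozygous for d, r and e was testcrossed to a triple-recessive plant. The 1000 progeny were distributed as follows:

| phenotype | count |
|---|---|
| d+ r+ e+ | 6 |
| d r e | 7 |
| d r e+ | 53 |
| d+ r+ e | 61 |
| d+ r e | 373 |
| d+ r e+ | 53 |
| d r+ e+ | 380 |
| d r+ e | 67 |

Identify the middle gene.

The two most frequent reciprocal classes, d r+ e+ and d+ r e, are the parental types, so the F1 was d r+ e+ / d+ r e.
The two rarest classes, d+ r+ e+ and d r e, are the double crossovers. Comparing them with the parentals, only the d allele has switched, so d is the middle locus and the order is r – d – e.

d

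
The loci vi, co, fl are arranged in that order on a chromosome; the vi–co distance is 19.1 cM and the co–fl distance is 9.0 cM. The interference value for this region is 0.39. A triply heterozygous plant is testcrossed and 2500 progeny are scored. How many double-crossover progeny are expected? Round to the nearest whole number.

Map distances give recombination frequencies of 0.191 and 0.090 for the two intervals.
With interference 0.39 (so coincidence = 0.61), expected double-crossover frequency = 0.191 × 0.090 × 0.61 = 0.01049.
Expected number = 0.01049 × 2500 = 26.21 ≈ 26.

26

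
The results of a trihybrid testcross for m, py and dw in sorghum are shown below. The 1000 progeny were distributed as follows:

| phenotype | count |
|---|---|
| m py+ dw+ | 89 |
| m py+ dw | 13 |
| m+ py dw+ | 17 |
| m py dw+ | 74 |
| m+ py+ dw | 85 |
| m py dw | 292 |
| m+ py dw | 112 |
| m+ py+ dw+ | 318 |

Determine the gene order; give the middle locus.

The two most frequent reciprocal classes, m py dw and m+ py+ dw+, are the parental types, so the F1 was m py dw / m+ py+ dw+.
The two rarest classes, m py+ dw and m+ py dw+, are the double crossovers. Comparing them with the parentals, only the py allele has switched, so py is the middle locus and the order is dw – py – m.

py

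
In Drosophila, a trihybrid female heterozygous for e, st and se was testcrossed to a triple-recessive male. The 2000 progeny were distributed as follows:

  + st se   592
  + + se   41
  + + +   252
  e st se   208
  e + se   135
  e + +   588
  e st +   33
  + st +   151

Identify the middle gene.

st

The two most frequent reciprocal classes, e + + and + st se, are the parental types, so the F1 was e + + / + st se.
The two rarest classes, e st + and + + se, are the double crossovers. Comparing them with the parentals, only the st allele has switched, so st is the middle locus and the order is e – st – se.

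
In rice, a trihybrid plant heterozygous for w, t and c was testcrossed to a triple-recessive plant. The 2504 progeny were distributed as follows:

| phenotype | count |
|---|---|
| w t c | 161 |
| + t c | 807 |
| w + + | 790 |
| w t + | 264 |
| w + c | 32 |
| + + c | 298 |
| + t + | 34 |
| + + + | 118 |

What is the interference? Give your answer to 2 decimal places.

0.24

The two most frequent reciprocal classes, + t c and w + +, are the parental types, so the F1 was + t c / w + +.
The two rarest classes, + t + and w + c, are the double crossovers. Comparing them with the parentals, only the c allele has switched, so c is the middle locus and the order is t – c – w.
t–c: (562 + 66)/2504 = 0.2508; c–w: (279 + 66)/2504 = 0.1378.
Expected DCO frequency = 0.2508 × 0.1378 ≈ 0.03456; observed = 66/2504 ≈ 0.02636.
Coefficient of coincidence = 0.02636/0.03456 ≈ 0.76; interference = 1 − 0.76 = 0.24.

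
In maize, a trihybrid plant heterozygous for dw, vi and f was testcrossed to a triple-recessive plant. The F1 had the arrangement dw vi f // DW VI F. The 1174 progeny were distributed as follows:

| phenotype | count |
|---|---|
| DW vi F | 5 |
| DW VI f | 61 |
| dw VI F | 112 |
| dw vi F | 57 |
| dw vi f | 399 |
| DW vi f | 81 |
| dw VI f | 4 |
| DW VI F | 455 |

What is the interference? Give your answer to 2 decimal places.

The two rarest classes, dw VI f and DW vi F, are the double crossovers. Comparing them with the parentals, only the vi allele has switched, so vi is the middle locus and the order is f – vi – dw.
f–vi: (118 + 9)/1174 = 0.1082; vi–dw: (193 + 9)/1174 = 0.1721.
Expected DCO frequency = 0.1082 × 0.1721 ≈ 0.01862; observed = 9/1174 ≈ 0.00767.
Coefficient of coincidence = 0.00767/0.01862 ≈ 0.41; interference = 1 − 0.41 = 0.59.

0.59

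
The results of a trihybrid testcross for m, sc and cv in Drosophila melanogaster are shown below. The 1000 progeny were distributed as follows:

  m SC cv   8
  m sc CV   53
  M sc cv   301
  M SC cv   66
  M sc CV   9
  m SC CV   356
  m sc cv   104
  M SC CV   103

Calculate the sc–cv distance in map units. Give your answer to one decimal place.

13.6 map units

The two most frequent reciprocal classes, m SC CV and M sc cv, are the parental types, so the F1 was m SC CV / M sc cv.
The two rarest classes, m SC cv and M sc CV, are the double crossovers. Comparing them with the parentals, only the cv allele has switched, so cv is the middle locus and the order is m – cv – sc.
Crossovers in the cv–sc interval produce the single-crossover classes m sc CV and M SC cv (53 + 66 = 119) plus the double crossovers (17).
RF(cv–sc) = (119 + 17) / 1000 = 136/1000 = 0.1360 → 13.6 map units.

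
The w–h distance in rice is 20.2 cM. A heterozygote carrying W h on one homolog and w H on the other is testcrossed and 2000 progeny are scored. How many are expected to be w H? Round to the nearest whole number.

A map distance of 20.2 cM corresponds to a recombination frequency of 0.202.
The F1 is W h / w H, so w H is a parental gamete class with expected frequency (1 − r)/2 = 0.798/2 = 0.3990.
Expected number = 0.3990 × 2000 = 798.00 ≈ 798.

798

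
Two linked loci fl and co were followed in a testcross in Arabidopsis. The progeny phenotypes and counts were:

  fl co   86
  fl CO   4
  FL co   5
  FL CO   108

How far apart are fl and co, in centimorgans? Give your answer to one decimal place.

4.4 centimorgans

The two most frequent classes, FL CO (108) and fl co (86), are the parental types, so the F1 was FL CO / fl co.
The recombinant classes are FL co and fl CO: 5 + 4 = 9.
Recombination frequency = 9/203 = 0.0443 ≈ 4.4%, i.e. 4.4 centimorgans.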